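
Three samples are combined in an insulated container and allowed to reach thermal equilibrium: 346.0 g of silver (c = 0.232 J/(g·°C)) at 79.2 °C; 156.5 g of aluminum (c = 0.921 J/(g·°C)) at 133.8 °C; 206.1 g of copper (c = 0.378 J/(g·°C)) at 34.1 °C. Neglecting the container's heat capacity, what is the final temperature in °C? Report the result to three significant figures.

Σ mᵢcᵢ(T − Tᵢ) = 0  ⇒  T = Σ mᵢcᵢTᵢ / Σ mᵢcᵢ
Σ mᵢcᵢ = 346.0×0.232 + 156.5×0.921 + 206.1×0.378 = 302.3143
Σ mᵢcᵢTᵢ = 80.272×79.2 + 144.1365×133.8 + 77.9058×34.1 = 28300
T = 28300 / 302.3143 = 93.61 °C

T_f = 93.6 °C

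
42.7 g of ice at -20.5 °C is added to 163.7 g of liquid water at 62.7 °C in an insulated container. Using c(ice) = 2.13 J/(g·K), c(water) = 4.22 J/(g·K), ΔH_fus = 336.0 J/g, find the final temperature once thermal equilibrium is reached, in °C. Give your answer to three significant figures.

Heat to bring ice to 0 °C and melt it: q₁ = 42.7×2.13×20.5 + 42.7×336.0 = 16212 J
Heat the water can supply cooling to 0 °C: 163.7×4.22×62.7 = 43314.0 J > q₁, so all ice melts.
Energy balance: 163.7×4.22×(62.7 − T) = 16212 + 42.7×4.22×(T − 0)
690.814(62.7 − T) = 16212 + 180.194 T
43314.0 − 16212 = 871.008 T
T = 27102.0 / 871.008 = 31.12 °C

T_f = 31.1 °C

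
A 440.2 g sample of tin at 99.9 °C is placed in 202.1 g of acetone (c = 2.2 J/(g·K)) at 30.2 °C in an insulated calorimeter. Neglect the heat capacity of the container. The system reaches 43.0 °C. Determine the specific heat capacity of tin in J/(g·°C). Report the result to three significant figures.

q_gained = (202.1 × 2.2) × (43.0 − 30.2) = 5691 J
q_lost = 440.2 × c × (99.9 − 43.0) = 25047.38 c
Set equal: c = 5691 / 25047.38 = 0.227 J/(g·°C)

c = 0.227 J/(g·°C)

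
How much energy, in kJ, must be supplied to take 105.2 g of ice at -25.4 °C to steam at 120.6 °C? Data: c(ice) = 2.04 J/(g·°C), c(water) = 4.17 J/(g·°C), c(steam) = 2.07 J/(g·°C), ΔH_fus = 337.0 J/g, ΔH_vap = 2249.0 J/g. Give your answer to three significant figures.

q = 326 kJ

q1 (heat ice -25.4→0.0 °C): 105.2 × 2.04 × 25.4 = 5451 J
q2 (melt at 0 °C): 105.2 × 337.0 = 35452 J
q3 (heat water 0.0→100.0 °C): 105.2 × 4.17 × 100.0 = 43868 J
q4 (vaporize at 100 °C): 105.2 × 2249.0 = 236595 J
q5 (heat steam 100.0→120.6 °C): 105.2 × 2.07 × 20.6 = 4486 J
Total: 5451 + 35452 + 43868 + 236595 + 4486 = 325852 J = 326 kJ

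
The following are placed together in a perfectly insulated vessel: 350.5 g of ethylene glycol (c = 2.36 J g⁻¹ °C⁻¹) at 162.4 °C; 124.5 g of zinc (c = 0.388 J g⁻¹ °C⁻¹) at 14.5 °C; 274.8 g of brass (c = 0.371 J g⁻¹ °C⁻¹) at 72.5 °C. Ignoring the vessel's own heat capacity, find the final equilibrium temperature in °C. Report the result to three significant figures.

Σ mᵢcᵢ(T − Tᵢ) = 0  ⇒  T = Σ mᵢcᵢTᵢ / Σ mᵢcᵢ
Σ mᵢcᵢ = 350.5×2.36 + 124.5×0.388 + 274.8×0.371 = 977.4368
Σ mᵢcᵢTᵢ = 827.18×162.4 + 48.306×14.5 + 101.9508×72.5 = 142430
T = 142430 / 977.4368 = 145.7 °C

T_f = 146 °C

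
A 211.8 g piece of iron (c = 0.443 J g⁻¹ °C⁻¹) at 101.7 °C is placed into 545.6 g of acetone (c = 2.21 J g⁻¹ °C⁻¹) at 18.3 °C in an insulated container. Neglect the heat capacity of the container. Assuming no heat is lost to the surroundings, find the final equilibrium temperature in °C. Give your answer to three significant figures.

T_f = 24.3 °C

Heat lost by iron = heat gained by acetone.
(211.8)(0.443)(101.7 − T) = (545.6)(2.21)(T − 18.3)
93.8274 (101.7 − T) = 1205.776 (T − 18.3)
9542.2 − 93.8274 T = 1205.776 T − 22066
31608.2 = 1299.6034 T
T = 24.32 °C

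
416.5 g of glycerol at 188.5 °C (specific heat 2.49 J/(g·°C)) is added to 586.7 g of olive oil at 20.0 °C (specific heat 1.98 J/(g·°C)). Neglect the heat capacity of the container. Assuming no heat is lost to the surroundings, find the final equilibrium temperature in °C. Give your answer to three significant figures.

T_f = 99.5 °C

Heat lost by glycerol = heat gained by olive oil.
(416.5)(2.49)(188.5 − T) = (586.7)(1.98)(T − 20.0)
1037.085 (188.5 − T) = 1161.666 (T − 20.0)
195490 − 1037.085 T = 1161.666 T − 23233
218723 = 2198.751 T
T = 99.48 °C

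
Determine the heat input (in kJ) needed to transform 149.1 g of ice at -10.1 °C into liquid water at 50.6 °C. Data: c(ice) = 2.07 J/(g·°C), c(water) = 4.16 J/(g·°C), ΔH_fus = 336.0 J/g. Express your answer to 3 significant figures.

q = 84.6 kJ

q1 (heat ice -10.1→0.0 °C): 149.1 × 2.07 × 10.1 = 3117 J
q2 (melt at 0 °C): 149.1 × 336.0 = 50098 J
q3 (heat water 0.0→50.6 °C): 149.1 × 4.16 × 50.6 = 31385 J
Total: 3117 + 50098 + 31385 = 84600 J = 84.6 kJ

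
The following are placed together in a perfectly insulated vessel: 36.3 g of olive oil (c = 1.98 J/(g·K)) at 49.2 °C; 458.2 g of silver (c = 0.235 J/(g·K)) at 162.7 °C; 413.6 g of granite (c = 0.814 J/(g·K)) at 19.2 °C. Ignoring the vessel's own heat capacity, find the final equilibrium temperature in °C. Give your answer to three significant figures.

Σ mᵢcᵢ(T − Tᵢ) = 0  ⇒  T = Σ mᵢcᵢTᵢ / Σ mᵢcᵢ
Σ mᵢcᵢ = 36.3×1.98 + 458.2×0.235 + 413.6×0.814 = 516.2214
Σ mᵢcᵢTᵢ = 71.874×49.2 + 107.677×162.7 + 336.6704×19.2 = 27519
T = 27519 / 516.2214 = 53.31 °C

T_f = 53.3 °C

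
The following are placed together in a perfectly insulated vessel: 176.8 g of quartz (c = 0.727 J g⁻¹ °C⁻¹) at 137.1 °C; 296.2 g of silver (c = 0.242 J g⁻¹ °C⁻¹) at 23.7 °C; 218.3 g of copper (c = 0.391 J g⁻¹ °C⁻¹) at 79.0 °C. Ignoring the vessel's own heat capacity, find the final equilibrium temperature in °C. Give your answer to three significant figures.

Σ mᵢcᵢ(T − Tᵢ) = 0  ⇒  T = Σ mᵢcᵢTᵢ / Σ mᵢcᵢ
Σ mᵢcᵢ = 176.8×0.727 + 296.2×0.242 + 218.3×0.391 = 285.5693
Σ mᵢcᵢTᵢ = 128.5336×137.1 + 71.6804×23.7 + 85.3553×79.0 = 26064
T = 26064 / 285.5693 = 91.27 °C

T_f = 91.3 °C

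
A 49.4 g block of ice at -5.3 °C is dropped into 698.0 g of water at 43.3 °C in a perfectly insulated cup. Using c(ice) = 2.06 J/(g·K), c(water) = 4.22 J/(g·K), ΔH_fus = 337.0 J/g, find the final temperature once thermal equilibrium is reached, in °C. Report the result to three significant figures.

Heat to bring ice to 0 °C and melt it: q₁ = 49.4×2.06×5.3 + 49.4×337.0 = 17187 J
Heat the water can supply cooling to 0 °C: 698.0×4.22×43.3 = 127543 J > q₁, so all ice melts.
Energy balance: 698.0×4.22×(43.3 − T) = 17187 + 49.4×4.22×(T − 0)
2945.56(43.3 − T) = 17187 + 208.468 T
127543 − 17187 = 3154.028 T
T = 110356 / 3154.028 = 34.99 °C

T_f = 35.0 °C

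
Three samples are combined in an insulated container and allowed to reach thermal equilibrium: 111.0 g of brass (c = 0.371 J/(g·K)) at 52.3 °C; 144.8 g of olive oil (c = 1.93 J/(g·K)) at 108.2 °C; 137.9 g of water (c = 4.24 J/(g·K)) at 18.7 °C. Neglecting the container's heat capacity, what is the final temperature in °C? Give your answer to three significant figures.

Σ mᵢcᵢ(T − Tᵢ) = 0  ⇒  T = Σ mᵢcᵢTᵢ / Σ mᵢcᵢ
Σ mᵢcᵢ = 111.0×0.371 + 144.8×1.93 + 137.9×4.24 = 905.341
Σ mᵢcᵢTᵢ = 41.181×52.3 + 279.464×108.2 + 584.696×18.7 = 43326
T = 43326 / 905.341 = 47.86 °C

T_f = 47.9 °C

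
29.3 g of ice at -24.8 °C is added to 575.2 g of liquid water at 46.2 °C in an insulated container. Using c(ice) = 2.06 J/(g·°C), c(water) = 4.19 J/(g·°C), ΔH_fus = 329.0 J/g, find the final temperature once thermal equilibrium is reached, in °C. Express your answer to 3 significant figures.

T_f = 39.6 °C

Heat to bring ice to 0 °C and melt it: q₁ = 29.3×2.06×24.8 + 29.3×329.0 = 11137 J
Heat the water can supply cooling to 0 °C: 575.2×4.19×46.2 = 111346 J > q₁, so all ice melts.
Energy balance: 575.2×4.19×(46.2 − T) = 11137 + 29.3×4.19×(T − 0)
2410.088(46.2 − T) = 11137 + 122.767 T
111346 − 11137 = 2532.855 T
T = 100209 / 2532.855 = 39.56 °C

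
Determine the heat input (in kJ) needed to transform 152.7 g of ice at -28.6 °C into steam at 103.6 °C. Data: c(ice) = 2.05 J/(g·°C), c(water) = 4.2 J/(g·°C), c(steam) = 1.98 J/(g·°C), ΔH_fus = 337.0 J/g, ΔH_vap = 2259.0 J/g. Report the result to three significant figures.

q = 471 kJ

q1 (heat ice -28.6→0.0 °C): 152.7 × 2.05 × 28.6 = 8953 J
q2 (melt at 0 °C): 152.7 × 337.0 = 51460 J
q3 (heat water 0.0→100.0 °C): 152.7 × 4.2 × 100.0 = 64134 J
q4 (vaporize at 100 °C): 152.7 × 2259.0 = 344949 J
q5 (heat steam 100.0→103.6 °C): 152.7 × 1.98 × 3.6 = 1088 J
Total: 8953 + 51460 + 64134 + 344949 + 1088 = 470584 J = 471 kJ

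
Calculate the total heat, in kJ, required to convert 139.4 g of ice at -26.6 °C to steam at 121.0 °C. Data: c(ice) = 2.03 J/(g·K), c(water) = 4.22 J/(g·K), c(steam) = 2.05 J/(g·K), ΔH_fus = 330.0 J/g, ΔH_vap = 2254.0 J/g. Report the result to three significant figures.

q1 (heat ice -26.6→0.0 °C): 139.4 × 2.03 × 26.6 = 7527 J
q2 (melt at 0 °C): 139.4 × 330.0 = 46002 J
q3 (heat water 0.0→100.0 °C): 139.4 × 4.22 × 100.0 = 58827 J
q4 (vaporize at 100 °C): 139.4 × 2254.0 = 314208 J
q5 (heat steam 100.0→121.0 °C): 139.4 × 2.05 × 21.0 = 6001 J
Total: 7527 + 46002 + 58827 + 314208 + 6001 = 432565 J = 433 kJ

q = 433 kJ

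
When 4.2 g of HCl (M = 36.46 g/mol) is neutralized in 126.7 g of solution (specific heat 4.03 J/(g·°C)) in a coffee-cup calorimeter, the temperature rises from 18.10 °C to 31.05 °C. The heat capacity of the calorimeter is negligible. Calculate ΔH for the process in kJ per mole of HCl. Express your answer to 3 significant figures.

|ΔT| = |31.05 − 18.10| = 12.95 °C
|q_surr| = (126.7 × 4.03) × 12.95 = 510.601 × 12.95 = 6612 J
n(HCl) = 4.2 / 36.46 = 0.1152 mol
Temperature rose, so q_rxn = −|q_surr| = -6.612 kJ
ΔH = q_rxn / n = -57.40 kJ/mol

ΔH = -57.4 kJ/mol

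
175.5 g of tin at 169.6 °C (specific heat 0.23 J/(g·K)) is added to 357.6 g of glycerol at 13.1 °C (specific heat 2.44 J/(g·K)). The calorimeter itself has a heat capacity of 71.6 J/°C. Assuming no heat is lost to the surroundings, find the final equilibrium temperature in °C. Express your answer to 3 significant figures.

Heat lost by tin = heat gained by glycerol + calorimeter.
(175.5)(0.23)(169.6 − T) = [(357.6)(2.44) + 71.6](T − 13.1)
40.365 (169.6 − T) = 944.144 (T − 13.1)
6845.9 − 40.365 T = 944.144 T − 12368
19213.9 = 984.509 T
T = 19.52 °C

T_f = 19.5 °C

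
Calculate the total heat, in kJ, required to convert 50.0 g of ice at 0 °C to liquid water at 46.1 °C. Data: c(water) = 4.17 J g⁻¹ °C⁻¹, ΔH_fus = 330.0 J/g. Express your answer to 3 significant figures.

q = 26.1 kJ

q1 (melt at 0 °C): 50.0 × 330.0 = 16500 J
q2 (heat water 0.0→46.1 °C): 50.0 × 4.17 × 46.1 = 9612 J
Total: 16500 + 9612 = 26112 J = 26.1 kJ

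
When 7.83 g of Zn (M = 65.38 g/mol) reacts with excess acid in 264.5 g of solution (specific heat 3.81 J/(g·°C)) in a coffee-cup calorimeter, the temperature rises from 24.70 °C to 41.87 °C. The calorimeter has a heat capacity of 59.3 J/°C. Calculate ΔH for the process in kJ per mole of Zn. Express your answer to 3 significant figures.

|ΔT| = |41.87 − 24.70| = 17.17 °C
|q_surr| = (264.5 × 3.81 + 59.3) × 17.17 = 1067.045 × 17.17 = 18320 J
n(Zn) = 7.83 / 65.38 = 0.1198 mol
Temperature rose, so q_rxn = −|q_surr| = -18.32 kJ
ΔH = q_rxn / n = -152.9 kJ/mol

ΔH = -153 kJ/mol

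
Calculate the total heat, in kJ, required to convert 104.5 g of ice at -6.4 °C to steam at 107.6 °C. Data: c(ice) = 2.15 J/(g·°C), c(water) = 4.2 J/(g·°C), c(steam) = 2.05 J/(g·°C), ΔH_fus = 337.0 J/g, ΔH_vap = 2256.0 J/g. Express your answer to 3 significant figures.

q1 (heat ice -6.4→0.0 °C): 104.5 × 2.15 × 6.4 = 1438 J
q2 (melt at 0 °C): 104.5 × 337.0 = 35217 J
q3 (heat water 0.0→100.0 °C): 104.5 × 4.2 × 100.0 = 43890 J
q4 (vaporize at 100 °C): 104.5 × 2256.0 = 235752 J
q5 (heat steam 100.0→107.6 °C): 104.5 × 2.05 × 7.6 = 1628 J
Total: 1438 + 35217 + 43890 + 235752 + 1628 = 317925 J = 318 kJ

q = 318 kJ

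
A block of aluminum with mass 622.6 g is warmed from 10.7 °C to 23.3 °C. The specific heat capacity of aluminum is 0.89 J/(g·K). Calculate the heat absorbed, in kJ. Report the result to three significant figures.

q = m c ΔT = 622.6 × 0.89 × (23.3 − 10.7)
q = 622.6 × 0.89 × 12.6 = 6982 J = 6.98 kJ

q = 6.98 kJ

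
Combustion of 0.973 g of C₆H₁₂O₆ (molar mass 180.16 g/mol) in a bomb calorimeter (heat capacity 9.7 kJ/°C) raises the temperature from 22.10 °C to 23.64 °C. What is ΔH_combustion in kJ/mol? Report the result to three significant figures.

ΔT = 23.64 − 22.10 = 1.54 °C
q_cal = C_cal × ΔT = 9.7 × 1.54 = 14.938 kJ
n = 0.973 / 180.16 = 0.005401 mol
q_rxn = −q_cal = -14.938 kJ
ΔH = -14.938 / 0.005401 = -2766 kJ/mol

ΔH = -2770 kJ/mol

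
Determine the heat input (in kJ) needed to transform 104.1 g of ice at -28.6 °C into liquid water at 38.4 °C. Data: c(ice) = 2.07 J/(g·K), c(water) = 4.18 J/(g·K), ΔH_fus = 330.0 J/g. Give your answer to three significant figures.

q = 57.2 kJ

q1 (heat ice -28.6→0.0 °C): 104.1 × 2.07 × 28.6 = 6163 J
q2 (melt at 0 °C): 104.1 × 330.0 = 34353 J
q3 (heat water 0.0→38.4 °C): 104.1 × 4.18 × 38.4 = 16709 J
Total: 6163 + 34353 + 16709 = 57225 J = 57.2 kJ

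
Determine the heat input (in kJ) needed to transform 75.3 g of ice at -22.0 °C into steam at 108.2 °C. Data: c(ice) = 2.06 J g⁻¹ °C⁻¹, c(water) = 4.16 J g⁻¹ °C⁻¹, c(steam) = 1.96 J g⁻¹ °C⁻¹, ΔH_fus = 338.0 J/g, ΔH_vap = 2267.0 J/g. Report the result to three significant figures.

q = 232 kJ

q1 (heat ice -22.0→0.0 °C): 75.3 × 2.06 × 22.0 = 3413 J
q2 (melt at 0 °C): 75.3 × 338.0 = 25451 J
q3 (heat water 0.0→100.0 °C): 75.3 × 4.16 × 100.0 = 31325 J
q4 (vaporize at 100 °C): 75.3 × 2267.0 = 170705 J
q5 (heat steam 100.0→108.2 °C): 75.3 × 1.96 × 8.2 = 1210 J
Total: 3413 + 25451 + 31325 + 170705 + 1210 = 232104 J = 232 kJ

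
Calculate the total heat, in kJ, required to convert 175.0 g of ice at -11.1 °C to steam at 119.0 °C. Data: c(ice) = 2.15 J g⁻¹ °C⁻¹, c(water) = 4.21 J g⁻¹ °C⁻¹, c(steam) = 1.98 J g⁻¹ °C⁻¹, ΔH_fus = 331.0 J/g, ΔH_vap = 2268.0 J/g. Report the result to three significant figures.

q1 (heat ice -11.1→0.0 °C): 175.0 × 2.15 × 11.1 = 4176 J
q2 (melt at 0 °C): 175.0 × 331.0 = 57925 J
q3 (heat water 0.0→100.0 °C): 175.0 × 4.21 × 100.0 = 73675 J
q4 (vaporize at 100 °C): 175.0 × 2268.0 = 396900 J
q5 (heat steam 100.0→119.0 °C): 175.0 × 1.98 × 19.0 = 6584 J
Total: 4176 + 57925 + 73675 + 396900 + 6584 = 539260 J = 539 kJ

q = 539 kJ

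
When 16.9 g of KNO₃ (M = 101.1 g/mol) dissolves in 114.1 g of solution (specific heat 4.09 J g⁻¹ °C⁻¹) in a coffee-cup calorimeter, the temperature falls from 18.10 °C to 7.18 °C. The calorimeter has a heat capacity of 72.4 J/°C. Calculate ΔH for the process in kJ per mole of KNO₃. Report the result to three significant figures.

|ΔT| = |7.18 − 18.10| = 10.92 °C
|q_surr| = (114.1 × 4.09 + 72.4) × 10.92 = 539.069 × 10.92 = 5887 J
n(KNO₃) = 16.9 / 101.1 = 0.1672 mol
Temperature fell, so q_rxn = +|q_surr| = 5.887 kJ
ΔH = q_rxn / n = 35.21 kJ/mol

ΔH = 35.2 kJ/mol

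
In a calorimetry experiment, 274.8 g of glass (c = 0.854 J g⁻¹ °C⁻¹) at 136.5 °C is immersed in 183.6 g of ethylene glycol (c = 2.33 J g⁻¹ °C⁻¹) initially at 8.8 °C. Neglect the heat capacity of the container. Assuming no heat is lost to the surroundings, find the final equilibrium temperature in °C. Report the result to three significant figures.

Heat lost by glass = heat gained by ethylene glycol.
(274.8)(0.854)(136.5 − T) = (183.6)(2.33)(T − 8.8)
234.6792 (136.5 − T) = 427.788 (T − 8.8)
32034 − 234.6792 T = 427.788 T − 3764.5
35798.5 = 662.4672 T
T = 54.04 °C

T_f = 54.0 °C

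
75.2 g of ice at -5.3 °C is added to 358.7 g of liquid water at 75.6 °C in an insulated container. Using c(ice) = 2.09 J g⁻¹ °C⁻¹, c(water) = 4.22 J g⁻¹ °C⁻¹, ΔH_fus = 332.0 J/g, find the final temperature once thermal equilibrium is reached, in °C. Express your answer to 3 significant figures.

Heat to bring ice to 0 °C and melt it: q₁ = 75.2×2.09×5.3 + 75.2×332.0 = 25799 J
Heat the water can supply cooling to 0 °C: 358.7×4.22×75.6 = 114437 J > q₁, so all ice melts.
Energy balance: 358.7×4.22×(75.6 − T) = 25799 + 75.2×4.22×(T − 0)
1513.714(75.6 − T) = 25799 + 317.344 T
114437 − 25799 = 1831.058 T
T = 88638 / 1831.058 = 48.41 °C

T_f = 48.4 °C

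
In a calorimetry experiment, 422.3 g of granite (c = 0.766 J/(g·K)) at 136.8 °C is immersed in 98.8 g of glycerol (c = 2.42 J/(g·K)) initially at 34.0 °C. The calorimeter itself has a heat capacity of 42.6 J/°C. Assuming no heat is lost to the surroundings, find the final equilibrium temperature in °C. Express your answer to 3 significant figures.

Heat lost by granite = heat gained by glycerol + calorimeter.
(422.3)(0.766)(136.8 − T) = [(98.8)(2.42) + 42.6](T − 34.0)
323.4818 (136.8 − T) = 281.696 (T − 34.0)
44252 − 323.4818 T = 281.696 T − 9577.7
53829.7 = 605.1778 T
T = 88.949 °C

T_f = 88.9 °C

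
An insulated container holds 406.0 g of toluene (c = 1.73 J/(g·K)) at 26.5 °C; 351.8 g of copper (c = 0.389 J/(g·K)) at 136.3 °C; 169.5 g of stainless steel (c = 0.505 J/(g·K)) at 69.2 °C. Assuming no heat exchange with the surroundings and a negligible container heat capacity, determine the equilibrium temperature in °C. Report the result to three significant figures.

T_f = 46.7 °C

Σ mᵢcᵢ(T − Tᵢ) = 0  ⇒  T = Σ mᵢcᵢTᵢ / Σ mᵢcᵢ
Σ mᵢcᵢ = 406.0×1.73 + 351.8×0.389 + 169.5×0.505 = 924.8277
Σ mᵢcᵢTᵢ = 702.38×26.5 + 136.8502×136.3 + 85.5975×69.2 = 43189
T = 43189 / 924.8277 = 46.70 °C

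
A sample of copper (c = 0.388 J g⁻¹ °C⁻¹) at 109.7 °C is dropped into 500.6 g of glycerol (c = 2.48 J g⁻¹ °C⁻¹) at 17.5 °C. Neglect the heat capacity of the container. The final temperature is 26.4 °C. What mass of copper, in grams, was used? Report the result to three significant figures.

m = 342 g

q_gained = (500.6 × 2.48) × (26.4 − 17.5) = 11050 J
q_lost = m × 0.388 × (109.7 − 26.4) = 32.3204 m
m = 11050 / 32.3204 = 342 g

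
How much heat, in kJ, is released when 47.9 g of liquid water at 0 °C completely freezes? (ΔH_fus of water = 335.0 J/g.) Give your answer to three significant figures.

q = 16.0 kJ

q = m × ΔH_fus = 47.9 × 335.0 = 16047 J = 16.0 kJ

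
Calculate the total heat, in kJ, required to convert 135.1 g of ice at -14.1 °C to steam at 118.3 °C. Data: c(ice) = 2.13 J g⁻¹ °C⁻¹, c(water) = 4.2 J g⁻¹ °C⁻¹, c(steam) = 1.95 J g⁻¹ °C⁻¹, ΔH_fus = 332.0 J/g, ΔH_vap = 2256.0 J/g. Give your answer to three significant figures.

q = 415 kJ

q1 (heat ice -14.1→0.0 °C): 135.1 × 2.13 × 14.1 = 4057 J
q2 (melt at 0 °C): 135.1 × 332.0 = 44853 J
q3 (heat water 0.0→100.0 °C): 135.1 × 4.2 × 100.0 = 56742 J
q4 (vaporize at 100 °C): 135.1 × 2256.0 = 304786 J
q5 (heat steam 100.0→118.3 °C): 135.1 × 1.95 × 18.3 = 4821 J
Total: 4057 + 44853 + 56742 + 304786 + 4821 = 415259 J = 415 kJ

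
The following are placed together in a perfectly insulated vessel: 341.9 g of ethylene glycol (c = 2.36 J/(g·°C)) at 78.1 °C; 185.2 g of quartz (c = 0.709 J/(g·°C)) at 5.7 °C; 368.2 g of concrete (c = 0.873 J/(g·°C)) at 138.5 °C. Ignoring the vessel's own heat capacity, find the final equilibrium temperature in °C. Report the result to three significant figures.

T_f = 86.0 °C

Σ mᵢcᵢ(T − Tᵢ) = 0  ⇒  T = Σ mᵢcᵢTᵢ / Σ mᵢcᵢ
Σ mᵢcᵢ = 341.9×2.36 + 185.2×0.709 + 368.2×0.873 = 1259.6294
Σ mᵢcᵢTᵢ = 806.884×78.1 + 131.3068×5.7 + 321.4386×138.5 = 108290
T = 108290 / 1259.6294 = 85.97 °C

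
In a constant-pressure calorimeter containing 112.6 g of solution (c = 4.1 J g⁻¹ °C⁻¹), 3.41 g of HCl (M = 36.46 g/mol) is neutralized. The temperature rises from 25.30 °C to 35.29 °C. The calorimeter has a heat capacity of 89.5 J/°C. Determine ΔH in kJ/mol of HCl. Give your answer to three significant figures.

ΔH = -58.9 kJ/mol

|ΔT| = |35.29 − 25.30| = 9.99 °C
|q_surr| = (112.6 × 4.1 + 89.5) × 9.99 = 551.16 × 9.99 = 5506 J
n(HCl) = 3.41 / 36.46 = 0.09353 mol
Temperature rose, so q_rxn = −|q_surr| = -5.506 kJ
ΔH = q_rxn / n = -58.87 kJ/mol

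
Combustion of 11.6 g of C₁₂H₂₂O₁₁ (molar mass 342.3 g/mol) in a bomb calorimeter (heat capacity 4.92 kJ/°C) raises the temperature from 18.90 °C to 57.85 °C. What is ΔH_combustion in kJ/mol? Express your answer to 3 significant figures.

ΔH = -5650 kJ/mol

ΔT = 57.85 − 18.90 = 38.95 °C
q_cal = C_cal × ΔT = 4.92 × 38.95 = 191.634 kJ
n = 11.6 / 342.3 = 0.03389 mol
q_rxn = −q_cal = -191.634 kJ
ΔH = -191.634 / 0.03389 = -5654.6 kJ/mol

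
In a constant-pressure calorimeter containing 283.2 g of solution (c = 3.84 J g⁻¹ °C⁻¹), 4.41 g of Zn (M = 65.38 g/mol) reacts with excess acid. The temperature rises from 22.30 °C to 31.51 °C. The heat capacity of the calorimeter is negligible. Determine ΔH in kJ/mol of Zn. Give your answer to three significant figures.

ΔH = -148 kJ/mol

|ΔT| = |31.51 − 22.30| = 9.21 °C
|q_surr| = (283.2 × 3.84) × 9.21 = 1087.488 × 9.21 = 10016 J
n(Zn) = 4.41 / 65.38 = 0.067452 mol
Temperature rose, so q_rxn = −|q_surr| = -10.016 kJ
ΔH = q_rxn / n = -148.49 kJ/mol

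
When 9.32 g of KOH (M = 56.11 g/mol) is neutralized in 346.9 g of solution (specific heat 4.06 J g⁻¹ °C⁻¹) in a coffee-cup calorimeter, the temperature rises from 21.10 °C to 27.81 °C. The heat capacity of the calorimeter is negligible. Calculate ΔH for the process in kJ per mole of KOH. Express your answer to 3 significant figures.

ΔH = -56.9 kJ/mol

|ΔT| = |27.81 − 21.10| = 6.71 °C
|q_surr| = (346.9 × 4.06) × 6.71 = 1408.414 × 6.71 = 9450 J
n(KOH) = 9.32 / 56.11 = 0.1661 mol
Temperature rose, so q_rxn = −|q_surr| = -9.450 kJ
ΔH = q_rxn / n = -56.89 kJ/mol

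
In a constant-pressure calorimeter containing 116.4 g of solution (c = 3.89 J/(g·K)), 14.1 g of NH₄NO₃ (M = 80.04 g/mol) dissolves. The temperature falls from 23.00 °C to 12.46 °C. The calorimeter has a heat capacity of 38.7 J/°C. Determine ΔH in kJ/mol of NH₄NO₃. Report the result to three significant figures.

|ΔT| = |12.46 − 23.00| = 10.54 °C
|q_surr| = (116.4 × 3.89 + 38.7) × 10.54 = 491.496 × 10.54 = 5180 J
n(NH₄NO₃) = 14.1 / 80.04 = 0.1762 mol
Temperature fell, so q_rxn = +|q_surr| = 5.180 kJ
ΔH = q_rxn / n = 29.40 kJ/mol

ΔH = 29.4 kJ/mol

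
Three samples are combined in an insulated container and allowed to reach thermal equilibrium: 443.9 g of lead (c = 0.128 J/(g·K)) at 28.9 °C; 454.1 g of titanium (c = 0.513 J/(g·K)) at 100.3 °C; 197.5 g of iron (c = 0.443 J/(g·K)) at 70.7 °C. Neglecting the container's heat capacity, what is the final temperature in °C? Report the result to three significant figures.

T_f = 82.7 °C

Σ mᵢcᵢ(T − Tᵢ) = 0  ⇒  T = Σ mᵢcᵢTᵢ / Σ mᵢcᵢ
Σ mᵢcᵢ = 443.9×0.128 + 454.1×0.513 + 197.5×0.443 = 377.2650
Σ mᵢcᵢTᵢ = 56.8192×28.9 + 232.9533×100.3 + 87.4925×70.7 = 31193
T = 31193 / 377.2650 = 82.68 °C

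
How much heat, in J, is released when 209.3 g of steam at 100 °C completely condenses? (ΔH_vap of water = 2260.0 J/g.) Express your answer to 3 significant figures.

q = m × ΔH_vap = 209.3 × 2260.0 = 473000 J

q = 473000 J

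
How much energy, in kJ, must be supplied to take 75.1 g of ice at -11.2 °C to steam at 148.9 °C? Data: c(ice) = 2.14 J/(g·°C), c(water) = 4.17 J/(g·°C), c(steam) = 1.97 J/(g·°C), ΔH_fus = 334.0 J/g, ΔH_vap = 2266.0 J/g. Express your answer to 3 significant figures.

q1 (heat ice -11.2→0.0 °C): 75.1 × 2.14 × 11.2 = 1800 J
q2 (melt at 0 °C): 75.1 × 334.0 = 25083 J
q3 (heat water 0.0→100.0 °C): 75.1 × 4.17 × 100.0 = 31317 J
q4 (vaporize at 100 °C): 75.1 × 2266.0 = 170177 J
q5 (heat steam 100.0→148.9 °C): 75.1 × 1.97 × 48.9 = 7235 J
Total: 1800 + 25083 + 31317 + 170177 + 7235 = 235612 J = 236 kJ

q = 236 kJ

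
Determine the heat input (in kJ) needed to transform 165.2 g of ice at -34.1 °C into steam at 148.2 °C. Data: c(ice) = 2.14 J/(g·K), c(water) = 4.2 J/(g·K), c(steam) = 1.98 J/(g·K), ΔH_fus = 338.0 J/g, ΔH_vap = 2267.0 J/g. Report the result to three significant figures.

q = 528 kJ

q1 (heat ice -34.1→0.0 °C): 165.2 × 2.14 × 34.1 = 12055 J
q2 (melt at 0 °C): 165.2 × 338.0 = 55838 J
q3 (heat water 0.0→100.0 °C): 165.2 × 4.2 × 100.0 = 69384 J
q4 (vaporize at 100 °C): 165.2 × 2267.0 = 374508 J
q5 (heat steam 100.0→148.2 °C): 165.2 × 1.98 × 48.2 = 15766 J
Total: 12055 + 55838 + 69384 + 374508 + 15766 = 527551 J = 528 kJ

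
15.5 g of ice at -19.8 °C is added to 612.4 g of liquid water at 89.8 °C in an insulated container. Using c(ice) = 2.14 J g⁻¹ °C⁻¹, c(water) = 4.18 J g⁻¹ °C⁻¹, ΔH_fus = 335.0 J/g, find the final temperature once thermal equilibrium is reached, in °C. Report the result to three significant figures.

T_f = 85.4 °C

Heat to bring ice to 0 °C and melt it: q₁ = 15.5×2.14×19.8 + 15.5×335.0 = 5849.3 J
Heat the water can supply cooling to 0 °C: 612.4×4.18×89.8 = 229873 J > q₁, so all ice melts.
Energy balance: 612.4×4.18×(89.8 − T) = 5849.3 + 15.5×4.18×(T − 0)
2559.832(89.8 − T) = 5849.3 + 64.79 T
229873 − 5849.3 = 2624.622 T
T = 224023.7 / 2624.622 = 85.35 °C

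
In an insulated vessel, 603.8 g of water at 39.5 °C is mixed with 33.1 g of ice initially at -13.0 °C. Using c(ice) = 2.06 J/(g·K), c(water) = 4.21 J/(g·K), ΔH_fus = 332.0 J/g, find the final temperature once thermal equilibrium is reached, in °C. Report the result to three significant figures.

T_f = 33.0 °C

Heat to bring ice to 0 °C and melt it: q₁ = 33.1×2.06×13.0 + 33.1×332.0 = 11876 J
Heat the water can supply cooling to 0 °C: 603.8×4.21×39.5 = 100409 J > q₁, so all ice melts.
Energy balance: 603.8×4.21×(39.5 − T) = 11876 + 33.1×4.21×(T − 0)
2541.998(39.5 − T) = 11876 + 139.351 T
100409 − 11876 = 2681.349 T
T = 88533 / 2681.349 = 33.02 °C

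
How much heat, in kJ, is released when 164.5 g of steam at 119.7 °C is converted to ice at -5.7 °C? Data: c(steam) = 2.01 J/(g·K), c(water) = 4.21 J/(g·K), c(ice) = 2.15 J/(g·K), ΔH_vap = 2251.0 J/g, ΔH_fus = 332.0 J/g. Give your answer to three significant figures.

q1 (cool steam 119.7→100 °C): 164.5 × 2.01 × 19.7 = 6514 J
q2 (condense at 100 °C): 164.5 × 2251.0 = 370290 J
q3 (cool water 100→0 °C): 164.5 × 4.21 × 100.0 = 69255 J
q4 (freeze at 0 °C): 164.5 × 332.0 = 54614 J
q5 (cool ice 0→-5.7 °C): 164.5 × 2.15 × 5.7 = 2016 J
Total: 6514 + 370290 + 69255 + 54614 + 2016 = 502689 J = 503 kJ

q = 503 kJ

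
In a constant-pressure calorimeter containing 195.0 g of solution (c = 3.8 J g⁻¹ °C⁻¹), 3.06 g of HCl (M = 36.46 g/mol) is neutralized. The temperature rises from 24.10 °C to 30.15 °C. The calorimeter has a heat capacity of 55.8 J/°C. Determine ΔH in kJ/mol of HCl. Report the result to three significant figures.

ΔH = -57.4 kJ/mol

|ΔT| = |30.15 − 24.10| = 6.05 °C
|q_surr| = (195.0 × 3.8 + 55.8) × 6.05 = 796.8 × 6.05 = 4821 J
n(HCl) = 3.06 / 36.46 = 0.08393 mol
Temperature rose, so q_rxn = −|q_surr| = -4.821 kJ
ΔH = q_rxn / n = -57.44 kJ/mol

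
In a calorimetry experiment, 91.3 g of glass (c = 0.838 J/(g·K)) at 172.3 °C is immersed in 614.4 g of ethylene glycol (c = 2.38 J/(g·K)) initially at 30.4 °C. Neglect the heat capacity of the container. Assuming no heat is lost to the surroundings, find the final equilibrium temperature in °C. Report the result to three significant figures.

Heat lost by glass = heat gained by ethylene glycol.
(91.3)(0.838)(172.3 − T) = (614.4)(2.38)(T − 30.4)
76.5094 (172.3 − T) = 1462.272 (T − 30.4)
13183 − 76.5094 T = 1462.272 T − 44453
57636 = 1538.7814 T
T = 37.46 °C

T_f = 37.5 °C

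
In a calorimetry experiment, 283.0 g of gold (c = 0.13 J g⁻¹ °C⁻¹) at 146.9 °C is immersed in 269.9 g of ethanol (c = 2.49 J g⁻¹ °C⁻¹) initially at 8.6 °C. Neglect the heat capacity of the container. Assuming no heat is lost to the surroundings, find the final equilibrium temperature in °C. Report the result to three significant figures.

Heat lost by gold = heat gained by ethanol.
(283.0)(0.13)(146.9 − T) = (269.9)(2.49)(T − 8.6)
36.79 (146.9 − T) = 672.051 (T − 8.6)
5404.5 − 36.79 T = 672.051 T − 5779.6
11184.1 = 708.841 T
T = 15.78 °C

T_f = 15.8 °C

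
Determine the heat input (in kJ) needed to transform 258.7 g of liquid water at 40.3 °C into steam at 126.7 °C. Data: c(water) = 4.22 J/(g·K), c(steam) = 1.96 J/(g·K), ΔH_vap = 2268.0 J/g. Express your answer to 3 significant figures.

q = 665 kJ

q1 (heat water 40.3→100.0 °C): 258.7 × 4.22 × 59.7 = 65175 J
q2 (vaporize at 100 °C): 258.7 × 2268.0 = 586732 J
q3 (heat steam 100.0→126.7 °C): 258.7 × 1.96 × 26.7 = 13538 J
Total: 65175 + 586732 + 13538 = 665445 J = 665 kJ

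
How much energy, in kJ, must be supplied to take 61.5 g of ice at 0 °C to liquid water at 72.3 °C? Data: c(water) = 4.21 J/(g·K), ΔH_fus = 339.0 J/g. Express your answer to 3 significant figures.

q = 39.6 kJ

q1 (melt at 0 °C): 61.5 × 339.0 = 20849 J
q2 (heat water 0.0→72.3 °C): 61.5 × 4.21 × 72.3 = 18720 J
Total: 20849 + 18720 = 39569 J = 39.6 kJ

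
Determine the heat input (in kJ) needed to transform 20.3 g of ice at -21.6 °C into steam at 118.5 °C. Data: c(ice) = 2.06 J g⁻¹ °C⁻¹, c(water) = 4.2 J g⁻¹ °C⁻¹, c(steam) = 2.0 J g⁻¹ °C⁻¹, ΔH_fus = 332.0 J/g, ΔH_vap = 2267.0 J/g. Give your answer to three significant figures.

q = 62.9 kJ

q1 (heat ice -21.6→0.0 °C): 20.3 × 2.06 × 21.6 = 903 J
q2 (melt at 0 °C): 20.3 × 332.0 = 6740 J
q3 (heat water 0.0→100.0 °C): 20.3 × 4.2 × 100.0 = 8526 J
q4 (vaporize at 100 °C): 20.3 × 2267.0 = 46020 J
q5 (heat steam 100.0→118.5 °C): 20.3 × 2.0 × 18.5 = 751 J
Total: 903 + 6740 + 8526 + 46020 + 751 = 62940 J = 62.9 kJ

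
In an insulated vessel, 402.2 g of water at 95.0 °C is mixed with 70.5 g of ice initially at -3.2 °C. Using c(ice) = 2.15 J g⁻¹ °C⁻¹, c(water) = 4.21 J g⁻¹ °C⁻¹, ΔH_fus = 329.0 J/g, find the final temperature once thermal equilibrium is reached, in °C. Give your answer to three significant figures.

T_f = 68.9 °C

Heat to bring ice to 0 °C and melt it: q₁ = 70.5×2.15×3.2 + 70.5×329.0 = 23680 J
Heat the water can supply cooling to 0 °C: 402.2×4.21×95.0 = 160860 J > q₁, so all ice melts.
Energy balance: 402.2×4.21×(95.0 − T) = 23680 + 70.5×4.21×(T − 0)
1693.262(95.0 − T) = 23680 + 296.805 T
160860 − 23680 = 1990.067 T
T = 137180 / 1990.067 = 68.93 °C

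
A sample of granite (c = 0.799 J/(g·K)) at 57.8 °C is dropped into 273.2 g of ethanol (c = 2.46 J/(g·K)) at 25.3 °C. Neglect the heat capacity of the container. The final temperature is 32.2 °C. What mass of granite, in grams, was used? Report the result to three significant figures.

m = 227 g

q_gained = (273.2 × 2.46) × (32.2 − 25.3) = 4637 J
q_lost = m × 0.799 × (57.8 − 32.2) = 20.4544 m
m = 4637 / 20.4544 = 227 g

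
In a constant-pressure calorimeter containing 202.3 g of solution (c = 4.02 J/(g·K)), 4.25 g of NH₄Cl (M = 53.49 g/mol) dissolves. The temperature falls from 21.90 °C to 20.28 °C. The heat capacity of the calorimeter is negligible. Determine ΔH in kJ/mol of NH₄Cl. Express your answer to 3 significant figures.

|ΔT| = |20.28 − 21.90| = 1.62 °C
|q_surr| = (202.3 × 4.02) × 1.62 = 813.246 × 1.62 = 1317 J
n(NH₄Cl) = 4.25 / 53.49 = 0.07945 mol
Temperature fell, so q_rxn = +|q_surr| = 1.317 kJ
ΔH = q_rxn / n = 16.58 kJ/mol

ΔH = 16.6 kJ/mol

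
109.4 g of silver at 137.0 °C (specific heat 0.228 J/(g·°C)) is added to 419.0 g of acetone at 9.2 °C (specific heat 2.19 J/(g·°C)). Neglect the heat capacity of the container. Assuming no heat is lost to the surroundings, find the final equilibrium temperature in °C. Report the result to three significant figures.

Heat lost by silver = heat gained by acetone.
(109.4)(0.228)(137.0 − T) = (419.0)(2.19)(T − 9.2)
24.9432 (137.0 − T) = 917.61 (T − 9.2)
3417.2 − 24.9432 T = 917.61 T − 8442.0
11859.2 = 942.5532 T
T = 12.58 °C

T_f = 12.6 °C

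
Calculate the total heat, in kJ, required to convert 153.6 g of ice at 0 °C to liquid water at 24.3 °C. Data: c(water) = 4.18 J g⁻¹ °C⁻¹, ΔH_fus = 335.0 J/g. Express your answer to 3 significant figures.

q = 67.1 kJ

q1 (melt at 0 °C): 153.6 × 335.0 = 51456 J
q2 (heat water 0.0→24.3 °C): 153.6 × 4.18 × 24.3 = 15602 J
Total: 51456 + 15602 = 67058 J = 67.1 kJ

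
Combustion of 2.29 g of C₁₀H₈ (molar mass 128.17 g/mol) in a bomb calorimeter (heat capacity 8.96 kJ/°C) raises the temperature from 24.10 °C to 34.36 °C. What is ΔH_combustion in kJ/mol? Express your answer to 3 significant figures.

ΔT = 34.36 − 24.10 = 10.26 °C
q_cal = C_cal × ΔT = 8.96 × 10.26 = 91.9296 kJ
n = 2.29 / 128.17 = 0.017867 mol
q_rxn = −q_cal = -91.9296 kJ
ΔH = -91.9296 / 0.017867 = -5145 kJ/mol

ΔH = -5150 kJ/mol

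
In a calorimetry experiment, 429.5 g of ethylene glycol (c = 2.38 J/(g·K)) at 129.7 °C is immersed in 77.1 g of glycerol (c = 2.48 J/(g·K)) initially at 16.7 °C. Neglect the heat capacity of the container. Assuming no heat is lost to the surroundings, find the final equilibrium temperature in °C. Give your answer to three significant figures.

T_f = 112 °C

Heat lost by ethylene glycol = heat gained by glycerol.
(429.5)(2.38)(129.7 − T) = (77.1)(2.48)(T − 16.7)
1022.21 (129.7 − T) = 191.208 (T − 16.7)
132580 − 1022.21 T = 191.208 T − 3193.2
135773.2 = 1213.418 T
T = 111.9 °C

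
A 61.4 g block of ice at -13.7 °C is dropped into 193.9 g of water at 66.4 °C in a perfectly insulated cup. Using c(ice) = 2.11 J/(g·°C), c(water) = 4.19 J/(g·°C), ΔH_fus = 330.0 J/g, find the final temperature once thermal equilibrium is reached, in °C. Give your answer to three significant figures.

T_f = 29.8 °C

Heat to bring ice to 0 °C and melt it: q₁ = 61.4×2.11×13.7 + 61.4×330.0 = 22037 J
Heat the water can supply cooling to 0 °C: 193.9×4.19×66.4 = 53946.1 J > q₁, so all ice melts.
Energy balance: 193.9×4.19×(66.4 − T) = 22037 + 61.4×4.19×(T − 0)
812.441(66.4 − T) = 22037 + 257.266 T
53946.1 − 22037 = 1069.707 T
T = 31909.1 / 1069.707 = 29.83 °C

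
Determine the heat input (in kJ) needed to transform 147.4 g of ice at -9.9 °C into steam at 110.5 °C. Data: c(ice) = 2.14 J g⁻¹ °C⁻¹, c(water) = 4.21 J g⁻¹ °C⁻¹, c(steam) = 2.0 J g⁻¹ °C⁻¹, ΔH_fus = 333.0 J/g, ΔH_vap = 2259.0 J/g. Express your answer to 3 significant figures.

q = 450 kJ

q1 (heat ice -9.9→0.0 °C): 147.4 × 2.14 × 9.9 = 3123 J
q2 (melt at 0 °C): 147.4 × 333.0 = 49084 J
q3 (heat water 0.0→100.0 °C): 147.4 × 4.21 × 100.0 = 62055 J
q4 (vaporize at 100 °C): 147.4 × 2259.0 = 332977 J
q5 (heat steam 100.0→110.5 °C): 147.4 × 2.0 × 10.5 = 3095 J
Total: 3123 + 49084 + 62055 + 332977 + 3095 = 450334 J = 450 kJ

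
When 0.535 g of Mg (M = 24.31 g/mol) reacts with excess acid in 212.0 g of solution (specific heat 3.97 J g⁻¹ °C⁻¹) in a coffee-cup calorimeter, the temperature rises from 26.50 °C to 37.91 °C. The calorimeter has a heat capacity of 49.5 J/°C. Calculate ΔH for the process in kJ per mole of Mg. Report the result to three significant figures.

|ΔT| = |37.91 − 26.50| = 11.41 °C
|q_surr| = (212.0 × 3.97 + 49.5) × 11.41 = 891.14 × 11.41 = 10170 J
n(Mg) = 0.535 / 24.31 = 0.02201 mol
Temperature rose, so q_rxn = −|q_surr| = -10.17 kJ
ΔH = q_rxn / n = -462.1 kJ/mol

ΔH = -462 kJ/mol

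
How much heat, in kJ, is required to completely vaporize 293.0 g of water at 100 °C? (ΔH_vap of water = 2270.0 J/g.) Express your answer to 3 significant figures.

q = 665 kJ

q = m × ΔH_vap = 293.0 × 2270.0 = 665100 J = 665 kJ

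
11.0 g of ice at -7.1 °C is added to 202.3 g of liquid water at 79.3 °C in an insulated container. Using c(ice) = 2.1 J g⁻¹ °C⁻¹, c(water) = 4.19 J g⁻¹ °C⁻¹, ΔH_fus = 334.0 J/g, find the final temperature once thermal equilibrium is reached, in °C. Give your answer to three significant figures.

T_f = 70.9 °C

Heat to bring ice to 0 °C and melt it: q₁ = 11.0×2.1×7.1 + 11.0×334.0 = 3838.0 J
Heat the water can supply cooling to 0 °C: 202.3×4.19×79.3 = 67217.6 J > q₁, so all ice melts.
Energy balance: 202.3×4.19×(79.3 − T) = 3838.0 + 11.0×4.19×(T − 0)
847.637(79.3 − T) = 3838.0 + 46.09 T
67217.6 − 3838.0 = 893.727 T
T = 63379.6 / 893.727 = 70.92 °C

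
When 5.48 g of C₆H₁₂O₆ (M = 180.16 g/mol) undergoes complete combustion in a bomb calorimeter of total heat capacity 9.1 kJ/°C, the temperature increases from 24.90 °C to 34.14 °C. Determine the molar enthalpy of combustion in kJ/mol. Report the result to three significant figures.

ΔT = 34.14 − 24.90 = 9.24 °C
q_cal = C_cal × ΔT = 9.1 × 9.24 = 84.084 kJ
n = 5.48 / 180.16 = 0.03042 mol
q_rxn = −q_cal = -84.084 kJ
ΔH = -84.084 / 0.03042 = -2764 kJ/mol

ΔH = -2760 kJ/mol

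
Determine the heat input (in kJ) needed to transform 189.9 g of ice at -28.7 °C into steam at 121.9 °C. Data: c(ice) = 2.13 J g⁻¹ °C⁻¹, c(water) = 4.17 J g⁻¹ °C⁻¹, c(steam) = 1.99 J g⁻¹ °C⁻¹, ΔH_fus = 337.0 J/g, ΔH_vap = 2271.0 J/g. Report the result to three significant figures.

q = 594 kJ

q1 (heat ice -28.7→0.0 °C): 189.9 × 2.13 × 28.7 = 11609 J
q2 (melt at 0 °C): 189.9 × 337.0 = 63996 J
q3 (heat water 0.0→100.0 °C): 189.9 × 4.17 × 100.0 = 79188 J
q4 (vaporize at 100 °C): 189.9 × 2271.0 = 431263 J
q5 (heat steam 100.0→121.9 °C): 189.9 × 1.99 × 21.9 = 8276 J
Total: 11609 + 63996 + 79188 + 431263 + 8276 = 594332 J = 594 kJ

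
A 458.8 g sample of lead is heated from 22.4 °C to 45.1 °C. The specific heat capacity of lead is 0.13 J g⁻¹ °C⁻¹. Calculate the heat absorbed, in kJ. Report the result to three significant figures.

q = m c ΔT = 458.8 × 0.13 × (45.1 − 22.4)
q = 458.8 × 0.13 × 22.7 = 1354 J = 1.35 kJ

q = 1.35 kJ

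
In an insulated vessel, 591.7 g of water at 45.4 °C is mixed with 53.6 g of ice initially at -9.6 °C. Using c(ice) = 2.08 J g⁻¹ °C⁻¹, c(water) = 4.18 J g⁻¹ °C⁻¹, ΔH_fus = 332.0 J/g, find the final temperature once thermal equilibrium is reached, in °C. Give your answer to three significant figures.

T_f = 34.6 °C

Heat to bring ice to 0 °C and melt it: q₁ = 53.6×2.08×9.6 + 53.6×332.0 = 18865 J
Heat the water can supply cooling to 0 °C: 591.7×4.18×45.4 = 112288 J > q₁, so all ice melts.
Energy balance: 591.7×4.18×(45.4 − T) = 18865 + 53.6×4.18×(T − 0)
2473.306(45.4 − T) = 18865 + 224.048 T
112288 − 18865 = 2697.354 T
T = 93423 / 2697.354 = 34.64 °C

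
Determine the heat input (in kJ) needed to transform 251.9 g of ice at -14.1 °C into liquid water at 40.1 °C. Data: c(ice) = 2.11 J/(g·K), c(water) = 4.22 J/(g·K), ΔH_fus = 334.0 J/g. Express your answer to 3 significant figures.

q1 (heat ice -14.1→0.0 °C): 251.9 × 2.11 × 14.1 = 7494 J
q2 (melt at 0 °C): 251.9 × 334.0 = 84135 J
q3 (heat water 0.0→40.1 °C): 251.9 × 4.22 × 40.1 = 42627 J
Total: 7494 + 84135 + 42627 = 134256 J = 134 kJ

q = 134 kJ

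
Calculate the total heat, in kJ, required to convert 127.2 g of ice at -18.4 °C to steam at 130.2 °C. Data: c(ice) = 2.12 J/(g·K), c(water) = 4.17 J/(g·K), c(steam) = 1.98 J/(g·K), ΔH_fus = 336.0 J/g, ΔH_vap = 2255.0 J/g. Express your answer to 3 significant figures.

q = 395 kJ

q1 (heat ice -18.4→0.0 °C): 127.2 × 2.12 × 18.4 = 4962 J
q2 (melt at 0 °C): 127.2 × 336.0 = 42739 J
q3 (heat water 0.0→100.0 °C): 127.2 × 4.17 × 100.0 = 53042 J
q4 (vaporize at 100 °C): 127.2 × 2255.0 = 286836 J
q5 (heat steam 100.0→130.2 °C): 127.2 × 1.98 × 30.2 = 7606 J
Total: 4962 + 42739 + 53042 + 286836 + 7606 = 395185 J = 395 kJ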